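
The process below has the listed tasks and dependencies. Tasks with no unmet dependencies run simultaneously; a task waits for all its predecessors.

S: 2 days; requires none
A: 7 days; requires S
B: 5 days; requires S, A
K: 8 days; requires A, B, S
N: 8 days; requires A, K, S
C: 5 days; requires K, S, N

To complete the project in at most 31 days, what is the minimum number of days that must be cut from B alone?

Current finish: 35 days; target: 31.
B is on every critical path, so each day cut from B cuts the finish by one (this holds down to a finish of 31).
Need 35 − 31 = 4 days off B → B becomes 1 day, finish becomes 31.

4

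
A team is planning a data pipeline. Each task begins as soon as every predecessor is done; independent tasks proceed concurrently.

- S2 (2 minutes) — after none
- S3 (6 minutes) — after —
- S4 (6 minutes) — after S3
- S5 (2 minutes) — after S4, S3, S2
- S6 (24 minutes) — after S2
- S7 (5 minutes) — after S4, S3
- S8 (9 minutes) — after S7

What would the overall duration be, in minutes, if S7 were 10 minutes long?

31

The binding path is S3→S4→S7→S8 = 6+6+5+9 = 26; finish at 26 minutes.
S7 lies on that path, so at 10 minutes the path becomes 31 minutes.
The critical path is still S3→S4→S7→S8; finish is now 31 minutes.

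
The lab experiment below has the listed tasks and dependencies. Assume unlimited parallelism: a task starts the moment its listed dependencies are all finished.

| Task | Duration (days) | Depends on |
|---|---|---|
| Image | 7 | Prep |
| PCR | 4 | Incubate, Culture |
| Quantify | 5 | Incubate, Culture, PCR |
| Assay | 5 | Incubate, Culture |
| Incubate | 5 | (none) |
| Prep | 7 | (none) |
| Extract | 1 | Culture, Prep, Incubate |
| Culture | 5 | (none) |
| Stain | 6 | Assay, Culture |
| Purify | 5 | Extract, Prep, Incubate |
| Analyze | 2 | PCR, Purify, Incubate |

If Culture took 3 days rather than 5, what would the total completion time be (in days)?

16

The binding path is Culture→Assay→Stain = 5+5+6 = 16; finish at 16 days.
Culture is on the critical path; changing it to 3 makes that path 14 days.
The binding chain switches to Incubate→Assay→Stain = 5+5+6 = 16; finish 16 days.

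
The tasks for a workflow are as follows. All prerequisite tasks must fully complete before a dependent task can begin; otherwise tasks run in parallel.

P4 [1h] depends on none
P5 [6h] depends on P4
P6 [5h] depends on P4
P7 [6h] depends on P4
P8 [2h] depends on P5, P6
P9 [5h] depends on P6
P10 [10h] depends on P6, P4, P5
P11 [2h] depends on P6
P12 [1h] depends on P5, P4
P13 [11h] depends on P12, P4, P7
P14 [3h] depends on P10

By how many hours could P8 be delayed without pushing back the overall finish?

The longest chain is P4→P5→P10→P14 = 1+6+10+3 = 20; overall finish 20 hours.
Longest path through P8: 9 hours (earliest finish 9, latest finish 20).
So P8 can slip 20 − 9 = 11 hours.

11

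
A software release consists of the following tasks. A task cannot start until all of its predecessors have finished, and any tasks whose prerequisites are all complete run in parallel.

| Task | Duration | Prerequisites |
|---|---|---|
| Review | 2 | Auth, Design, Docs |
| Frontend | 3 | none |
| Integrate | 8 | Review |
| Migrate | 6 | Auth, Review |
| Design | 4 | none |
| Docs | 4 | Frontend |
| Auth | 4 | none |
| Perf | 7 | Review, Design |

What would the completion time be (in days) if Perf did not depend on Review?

Original critical path: Frontend→Docs→Review→Integrate = 3+4+2+8 = 17 ⇒ 17 days.
Without Review→Perf, Perf's earliest start moves from 9 to 4.
The longest chain is now Frontend→Docs→Review→Integrate = 3+4+2+8 = 17, so the project takes 17 days.

17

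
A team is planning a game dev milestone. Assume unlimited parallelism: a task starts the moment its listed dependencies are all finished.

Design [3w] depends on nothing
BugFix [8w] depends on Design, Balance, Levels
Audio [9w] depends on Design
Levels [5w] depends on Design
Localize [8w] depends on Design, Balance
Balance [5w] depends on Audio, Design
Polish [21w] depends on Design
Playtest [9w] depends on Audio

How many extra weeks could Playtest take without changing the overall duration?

Critical path: Design→Audio→Balance→BugFix = 3+9+5+8 = 25, so the finish is 25 weeks.
Longest path through Playtest: 21 weeks (earliest finish 21, latest finish 25).
So Playtest can slip 25 − 21 = 4 weeks.

4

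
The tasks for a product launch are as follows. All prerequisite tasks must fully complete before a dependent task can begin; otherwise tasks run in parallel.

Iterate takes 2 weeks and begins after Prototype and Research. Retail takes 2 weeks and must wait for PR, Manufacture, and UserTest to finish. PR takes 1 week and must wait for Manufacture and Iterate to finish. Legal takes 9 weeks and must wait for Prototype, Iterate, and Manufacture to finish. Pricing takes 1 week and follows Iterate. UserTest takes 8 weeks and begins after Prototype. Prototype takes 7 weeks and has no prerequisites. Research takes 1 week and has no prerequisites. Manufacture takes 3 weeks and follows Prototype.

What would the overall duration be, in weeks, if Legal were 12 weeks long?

22

The binding path is Prototype→Manufacture→Legal = 7+3+9 = 19; finish at 19 weeks.
Since Legal is critical, the +3 change carries straight to that chain (now 22 weeks).
That remains the longest chain; total 22 weeks.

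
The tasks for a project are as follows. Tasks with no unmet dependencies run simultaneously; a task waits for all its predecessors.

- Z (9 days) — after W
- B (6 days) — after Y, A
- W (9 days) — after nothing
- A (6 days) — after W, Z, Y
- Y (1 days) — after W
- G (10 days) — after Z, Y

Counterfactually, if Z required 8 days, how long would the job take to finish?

29

Baseline: W→Z→A→B = 9+9+6+6 = 30 → 30 days.
Z is on the critical path; changing it to 8 makes that path 29 days.
That remains the longest chain; total 29 days.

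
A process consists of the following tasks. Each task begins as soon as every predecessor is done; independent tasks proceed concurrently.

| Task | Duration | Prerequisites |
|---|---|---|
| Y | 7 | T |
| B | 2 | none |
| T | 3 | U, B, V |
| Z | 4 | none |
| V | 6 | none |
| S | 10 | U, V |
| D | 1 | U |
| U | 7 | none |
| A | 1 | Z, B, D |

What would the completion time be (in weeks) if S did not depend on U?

With the dependency in place, U→S = 7+10 = 17 sets the finish at 17 weeks.
Without U→S, S's earliest start moves from 7 to 6.
The longest chain is now U→T→Y = 7+3+7 = 17, so the process takes 17 weeks.

17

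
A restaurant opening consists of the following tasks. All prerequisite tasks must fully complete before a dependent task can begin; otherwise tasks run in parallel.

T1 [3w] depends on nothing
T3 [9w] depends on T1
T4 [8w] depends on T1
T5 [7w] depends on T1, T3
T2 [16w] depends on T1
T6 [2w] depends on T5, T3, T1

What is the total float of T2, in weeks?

The longest chain is T1→T3→T5→T6 = 3+9+7+2 = 21; overall finish 21 weeks.
T2 finishes as early as 19 and must finish by 21.
Float = 21 − 19 = 2.

2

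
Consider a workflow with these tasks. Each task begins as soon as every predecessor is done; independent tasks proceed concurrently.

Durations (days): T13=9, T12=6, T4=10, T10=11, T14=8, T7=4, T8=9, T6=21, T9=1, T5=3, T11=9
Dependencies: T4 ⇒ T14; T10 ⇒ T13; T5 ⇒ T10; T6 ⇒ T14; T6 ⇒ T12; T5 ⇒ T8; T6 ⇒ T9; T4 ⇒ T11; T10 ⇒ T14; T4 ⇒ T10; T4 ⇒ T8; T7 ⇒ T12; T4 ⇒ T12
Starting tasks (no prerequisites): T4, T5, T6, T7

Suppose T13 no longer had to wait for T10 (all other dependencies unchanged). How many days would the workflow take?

29

Original critical path: T4→T10→T13 = 10+11+9 = 30 ⇒ 30 days.
Without T10→T13, T13's earliest start moves from 21 to 0.
After: T4→T10→T14 = 10+11+8 = 29 → 29 days.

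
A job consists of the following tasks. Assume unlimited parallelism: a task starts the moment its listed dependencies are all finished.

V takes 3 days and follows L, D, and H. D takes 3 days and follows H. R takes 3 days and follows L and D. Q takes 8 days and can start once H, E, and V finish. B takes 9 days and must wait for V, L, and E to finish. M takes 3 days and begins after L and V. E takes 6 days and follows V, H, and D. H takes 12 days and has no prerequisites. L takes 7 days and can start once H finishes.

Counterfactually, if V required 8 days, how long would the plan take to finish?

42

The binding path is H→L→V→E→B = 12+7+3+6+9 = 37; finish at 37 days.
V is on the critical path; changing it to 8 makes that path 42 days.
The critical path is still H→L→V→E→B; finish is now 42 days.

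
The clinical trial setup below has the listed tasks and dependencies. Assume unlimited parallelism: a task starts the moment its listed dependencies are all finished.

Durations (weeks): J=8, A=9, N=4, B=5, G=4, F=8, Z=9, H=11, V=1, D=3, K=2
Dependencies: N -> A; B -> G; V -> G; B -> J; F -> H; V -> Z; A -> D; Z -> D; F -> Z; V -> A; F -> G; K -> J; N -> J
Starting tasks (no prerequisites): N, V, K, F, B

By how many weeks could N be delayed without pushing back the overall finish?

Critical path: F→Z→D = 8+9+3 = 20, so the finish is 20 weeks.
The longest chain containing N totals 16 weeks.
Slack of N = 4 − 0 = 4 weeks.

4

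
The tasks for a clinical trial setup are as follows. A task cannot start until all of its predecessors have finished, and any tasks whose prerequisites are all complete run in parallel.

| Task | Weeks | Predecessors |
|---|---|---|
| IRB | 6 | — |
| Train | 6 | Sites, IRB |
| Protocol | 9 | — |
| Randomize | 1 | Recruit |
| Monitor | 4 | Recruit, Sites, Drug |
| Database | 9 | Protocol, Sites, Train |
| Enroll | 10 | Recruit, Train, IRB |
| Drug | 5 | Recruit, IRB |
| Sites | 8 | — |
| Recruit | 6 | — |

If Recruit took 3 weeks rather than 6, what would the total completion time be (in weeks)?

24

Baseline: Sites→Train→Enroll = 8+6+10 = 24 → 24 weeks.
Recruit has 8 weeks of float (longest path through it is 16).
No other chain overtakes it, so the finish is 24 weeks.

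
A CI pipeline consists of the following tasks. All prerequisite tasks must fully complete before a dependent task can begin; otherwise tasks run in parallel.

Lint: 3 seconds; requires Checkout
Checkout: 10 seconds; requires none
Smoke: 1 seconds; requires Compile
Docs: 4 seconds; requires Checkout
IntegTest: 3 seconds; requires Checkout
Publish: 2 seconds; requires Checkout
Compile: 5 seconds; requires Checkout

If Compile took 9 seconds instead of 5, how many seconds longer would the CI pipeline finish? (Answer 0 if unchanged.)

4

The binding path is Checkout→Compile→Smoke = 10+5+1 = 16; finish at 16 seconds.
Compile lies on that path, so at 9 seconds the path becomes 20 seconds.
That remains the longest chain; total 20 seconds.
Change in finish: 20 − 16 = +4 seconds.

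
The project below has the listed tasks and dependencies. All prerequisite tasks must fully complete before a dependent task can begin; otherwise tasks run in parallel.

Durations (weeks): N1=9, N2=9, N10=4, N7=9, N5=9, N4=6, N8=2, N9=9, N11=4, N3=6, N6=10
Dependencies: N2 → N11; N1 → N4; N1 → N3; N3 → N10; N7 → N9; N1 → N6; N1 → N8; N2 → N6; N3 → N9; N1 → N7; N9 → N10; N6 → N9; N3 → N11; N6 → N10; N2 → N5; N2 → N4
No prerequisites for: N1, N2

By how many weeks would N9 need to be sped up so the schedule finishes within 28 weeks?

4

Current finish: 32 weeks; target: 28.
N9 is on every critical path, so each week cut from N9 cuts the finish by one (this holds down to a finish of 24).
Need 32 − 28 = 4 weeks off N9 → N9 becomes 5 weeks, finish becomes 28.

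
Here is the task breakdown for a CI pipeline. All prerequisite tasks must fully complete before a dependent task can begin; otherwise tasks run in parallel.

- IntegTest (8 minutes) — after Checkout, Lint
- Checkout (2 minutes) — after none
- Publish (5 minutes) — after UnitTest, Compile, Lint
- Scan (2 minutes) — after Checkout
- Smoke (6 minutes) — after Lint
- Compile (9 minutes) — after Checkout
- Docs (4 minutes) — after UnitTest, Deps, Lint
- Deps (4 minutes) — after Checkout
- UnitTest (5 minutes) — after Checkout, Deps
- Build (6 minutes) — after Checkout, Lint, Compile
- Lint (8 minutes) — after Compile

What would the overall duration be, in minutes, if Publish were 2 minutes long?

27

Baseline: Checkout→Compile→Lint→IntegTest = 2+9+8+8 = 27 → 27 minutes.
Publish has 3 minutes of float (longest path through it is 24).
No other chain overtakes it, so the finish is 27 minutes.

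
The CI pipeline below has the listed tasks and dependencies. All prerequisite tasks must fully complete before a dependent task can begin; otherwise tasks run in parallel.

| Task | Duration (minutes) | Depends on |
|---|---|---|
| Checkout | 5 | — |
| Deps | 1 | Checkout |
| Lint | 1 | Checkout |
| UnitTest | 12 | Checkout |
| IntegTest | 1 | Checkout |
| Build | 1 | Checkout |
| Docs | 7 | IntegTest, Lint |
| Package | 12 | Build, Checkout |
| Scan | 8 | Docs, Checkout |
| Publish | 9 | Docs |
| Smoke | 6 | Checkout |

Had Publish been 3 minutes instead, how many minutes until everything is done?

21

Baseline: Checkout→Lint→Docs→Publish = 5+1+7+9 = 22 → 22 minutes.
Publish is on the critical path; changing it to 3 makes that path 16 minutes.
The binding chain switches to Checkout→Lint→Docs→Scan = 5+1+7+8 = 21; finish 21 minutes.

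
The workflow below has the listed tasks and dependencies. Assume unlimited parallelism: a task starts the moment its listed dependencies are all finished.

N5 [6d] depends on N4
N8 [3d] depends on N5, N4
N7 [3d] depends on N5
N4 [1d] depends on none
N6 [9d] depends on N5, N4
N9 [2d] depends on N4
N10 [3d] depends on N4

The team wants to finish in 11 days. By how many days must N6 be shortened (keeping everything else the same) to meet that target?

5

Current finish: 16 days; target: 11.
N6 is on every critical path, so each day cut from N6 cuts the finish by one (this holds down to a finish of 10).
Need 16 − 11 = 5 days off N6 → N6 becomes 4 days, finish becomes 11.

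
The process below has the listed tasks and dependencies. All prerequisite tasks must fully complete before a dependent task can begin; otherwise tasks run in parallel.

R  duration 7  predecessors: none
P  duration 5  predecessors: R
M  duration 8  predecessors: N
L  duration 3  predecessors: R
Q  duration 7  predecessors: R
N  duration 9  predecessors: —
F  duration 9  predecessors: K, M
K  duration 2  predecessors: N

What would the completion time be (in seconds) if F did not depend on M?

Before: longest chain N→M→F = 9+8+9 = 26, finish 26.
Without M→F, F's earliest start moves from 17 to 11.
The longest chain is now N→K→F = 9+2+9 = 20, so the schedule takes 20 seconds.

20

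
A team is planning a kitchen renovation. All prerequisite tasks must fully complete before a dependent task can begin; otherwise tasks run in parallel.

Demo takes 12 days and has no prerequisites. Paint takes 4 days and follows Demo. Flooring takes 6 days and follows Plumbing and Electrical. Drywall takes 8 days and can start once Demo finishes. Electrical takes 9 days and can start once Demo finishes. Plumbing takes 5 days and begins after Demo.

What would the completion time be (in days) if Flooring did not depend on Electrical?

23

Original critical path: Demo→Electrical→Flooring = 12+9+6 = 27 ⇒ 27 days.
Without Electrical→Flooring, Flooring's earliest start moves from 21 to 17.
After: Demo→Plumbing→Flooring = 12+5+6 = 23 → 23 days.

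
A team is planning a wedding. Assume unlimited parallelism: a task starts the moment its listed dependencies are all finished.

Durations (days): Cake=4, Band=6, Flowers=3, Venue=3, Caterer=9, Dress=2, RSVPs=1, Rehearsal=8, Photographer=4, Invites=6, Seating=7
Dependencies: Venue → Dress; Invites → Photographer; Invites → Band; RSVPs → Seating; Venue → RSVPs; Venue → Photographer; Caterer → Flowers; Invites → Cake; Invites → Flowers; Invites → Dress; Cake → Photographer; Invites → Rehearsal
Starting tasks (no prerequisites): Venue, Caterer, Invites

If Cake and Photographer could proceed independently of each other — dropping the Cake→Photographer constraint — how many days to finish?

14

With the dependency in place, Invites→Cake→Photographer = 6+4+4 = 14 sets the finish at 14 days.
Without Cake→Photographer, Photographer's earliest start moves from 10 to 6.
The longest chain is now Invites→Rehearsal = 6+8 = 14, so the schedule takes 14 days.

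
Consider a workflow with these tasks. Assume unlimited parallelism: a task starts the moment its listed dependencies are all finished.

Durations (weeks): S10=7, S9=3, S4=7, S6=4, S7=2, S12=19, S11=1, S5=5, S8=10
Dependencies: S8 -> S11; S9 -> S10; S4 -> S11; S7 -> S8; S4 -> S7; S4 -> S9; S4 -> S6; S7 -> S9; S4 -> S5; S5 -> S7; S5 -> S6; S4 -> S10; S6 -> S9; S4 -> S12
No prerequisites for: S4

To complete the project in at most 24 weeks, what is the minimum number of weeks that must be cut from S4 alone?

Current finish: 26 weeks; target: 24.
S4 is on every critical path, so each week cut from S4 cuts the finish by one (this holds down to a finish of 20).
Need 26 − 24 = 2 weeks off S4 → S4 becomes 5 weeks, finish becomes 24.

2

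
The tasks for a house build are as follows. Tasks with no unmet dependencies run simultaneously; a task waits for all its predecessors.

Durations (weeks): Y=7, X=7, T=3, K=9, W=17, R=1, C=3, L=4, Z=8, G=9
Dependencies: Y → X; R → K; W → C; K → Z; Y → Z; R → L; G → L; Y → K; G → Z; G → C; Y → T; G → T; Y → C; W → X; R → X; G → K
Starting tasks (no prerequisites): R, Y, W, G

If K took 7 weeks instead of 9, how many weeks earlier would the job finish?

Critical path before the change: G→K→Z = 9+9+8 = 26 giving 26 weeks.
K is on the critical path; changing it to 7 makes that path 24 weeks.
Now W→X = 17+7 = 24 is longest, so the finish becomes 24 weeks.
Change in finish: 24 − 26 = -2 weeks.

2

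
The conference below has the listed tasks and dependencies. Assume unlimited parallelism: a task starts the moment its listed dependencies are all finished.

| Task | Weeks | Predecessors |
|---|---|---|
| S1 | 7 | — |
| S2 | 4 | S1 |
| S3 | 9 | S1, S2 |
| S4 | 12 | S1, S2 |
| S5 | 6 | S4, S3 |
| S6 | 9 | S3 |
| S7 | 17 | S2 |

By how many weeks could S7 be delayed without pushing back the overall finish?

1

The longest chain is S1→S2→S3→S6 = 7+4+9+9 = 29; overall finish 29 weeks.
Longest path through S7: 28 weeks (earliest finish 28, latest finish 29).
So S7 can slip 29 − 28 = 1 week.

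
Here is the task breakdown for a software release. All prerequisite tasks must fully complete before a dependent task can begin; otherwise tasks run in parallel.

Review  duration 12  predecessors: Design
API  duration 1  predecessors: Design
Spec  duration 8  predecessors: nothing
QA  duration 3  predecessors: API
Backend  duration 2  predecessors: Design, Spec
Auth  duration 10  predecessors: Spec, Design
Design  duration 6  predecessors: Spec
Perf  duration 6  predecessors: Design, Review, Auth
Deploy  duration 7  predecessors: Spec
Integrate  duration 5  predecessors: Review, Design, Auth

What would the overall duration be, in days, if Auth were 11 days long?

32

The binding path is Spec→Design→Review→Perf = 8+6+12+6 = 32; finish at 32 days.
The longest path through Auth is only 30 days, so Auth has float 2.
No other chain overtakes it, so the finish is 32 days.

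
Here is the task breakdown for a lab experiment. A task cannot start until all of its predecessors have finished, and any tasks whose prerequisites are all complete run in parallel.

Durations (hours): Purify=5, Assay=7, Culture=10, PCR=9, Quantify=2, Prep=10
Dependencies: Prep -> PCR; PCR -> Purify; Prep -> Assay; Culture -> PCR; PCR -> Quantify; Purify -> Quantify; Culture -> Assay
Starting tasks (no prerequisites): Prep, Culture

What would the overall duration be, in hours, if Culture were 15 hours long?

31

Actual critical path: Culture→PCR→Purify→Quantify = 10+9+5+2 = 26 ⇒ 26 hours.
Culture is on the critical path; changing it to 15 makes that path 31 hours.
The critical path is still Culture→PCR→Purify→Quantify; finish is now 31 hours.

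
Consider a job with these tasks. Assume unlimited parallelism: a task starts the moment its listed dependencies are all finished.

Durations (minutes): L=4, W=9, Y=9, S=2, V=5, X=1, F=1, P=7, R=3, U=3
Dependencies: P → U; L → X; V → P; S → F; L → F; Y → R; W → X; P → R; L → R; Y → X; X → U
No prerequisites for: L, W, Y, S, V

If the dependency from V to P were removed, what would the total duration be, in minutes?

With the dependency in place, V→P→R = 5+7+3 = 15 sets the finish at 15 minutes.
Without V→P, P's earliest start moves from 5 to 0.
New critical path: W→X→U = 9+1+3 = 13 ⇒ 13 minutes.

13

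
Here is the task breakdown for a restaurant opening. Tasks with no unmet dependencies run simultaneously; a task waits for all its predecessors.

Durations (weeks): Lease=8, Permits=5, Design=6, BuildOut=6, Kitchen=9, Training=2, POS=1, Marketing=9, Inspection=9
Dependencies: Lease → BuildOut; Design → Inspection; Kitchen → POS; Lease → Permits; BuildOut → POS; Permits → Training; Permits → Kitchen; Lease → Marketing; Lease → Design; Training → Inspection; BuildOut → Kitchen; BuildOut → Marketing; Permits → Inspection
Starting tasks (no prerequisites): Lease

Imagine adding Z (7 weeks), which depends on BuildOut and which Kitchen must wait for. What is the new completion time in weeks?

31

Originally the job takes 24 weeks.
With Z inserted, Kitchen now waits for max(Permits, BuildOut, Z).
New critical path: Lease→BuildOut→Z→Kitchen→POS = 8+6+7+9+1 = 31 ⇒ 31 weeks.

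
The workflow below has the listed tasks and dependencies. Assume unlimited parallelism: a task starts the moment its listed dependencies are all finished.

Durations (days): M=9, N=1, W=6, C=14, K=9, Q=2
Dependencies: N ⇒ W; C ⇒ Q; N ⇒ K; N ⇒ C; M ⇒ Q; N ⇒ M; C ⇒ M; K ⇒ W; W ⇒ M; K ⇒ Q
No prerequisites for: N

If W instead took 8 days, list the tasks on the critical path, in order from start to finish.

N, K, W, M, Q

Actual critical path: N→K→W→M→Q = 1+9+6+9+2 = 27 ⇒ 27 days.
Since W is critical, the +2 change carries straight to that chain (now 29 days).
No other chain overtakes it, so the finish is 29 days.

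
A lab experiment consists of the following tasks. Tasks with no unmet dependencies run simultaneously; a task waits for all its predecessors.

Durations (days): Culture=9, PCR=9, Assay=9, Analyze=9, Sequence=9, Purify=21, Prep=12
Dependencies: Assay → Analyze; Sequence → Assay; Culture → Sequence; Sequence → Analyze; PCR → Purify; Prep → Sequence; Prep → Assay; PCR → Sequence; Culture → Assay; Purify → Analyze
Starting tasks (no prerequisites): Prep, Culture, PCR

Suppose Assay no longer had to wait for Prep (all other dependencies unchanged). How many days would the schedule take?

39

Before: longest chain Prep→Sequence→Assay→Analyze = 12+9+9+9 = 39, finish 39.
Dropping Prep→Assay doesn't change Assay's earliest start (21); another predecessor still binds.
New critical path: Prep→Sequence→Assay→Analyze = 12+9+9+9 = 39 ⇒ 39 days.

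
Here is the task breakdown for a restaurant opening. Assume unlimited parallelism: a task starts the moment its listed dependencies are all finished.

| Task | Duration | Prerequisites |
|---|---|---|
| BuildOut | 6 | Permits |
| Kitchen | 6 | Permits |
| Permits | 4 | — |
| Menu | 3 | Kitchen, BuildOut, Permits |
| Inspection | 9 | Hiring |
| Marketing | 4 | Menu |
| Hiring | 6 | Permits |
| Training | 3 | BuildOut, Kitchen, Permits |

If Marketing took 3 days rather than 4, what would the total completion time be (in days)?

19

As given, the longest chain is Permits→Hiring→Inspection = 4+6+9 = 19, so the finish is 19 days.
Marketing has 2 days of float (longest path through it is 17).
The critical path is still Permits→Hiring→Inspection; finish is now 19 days.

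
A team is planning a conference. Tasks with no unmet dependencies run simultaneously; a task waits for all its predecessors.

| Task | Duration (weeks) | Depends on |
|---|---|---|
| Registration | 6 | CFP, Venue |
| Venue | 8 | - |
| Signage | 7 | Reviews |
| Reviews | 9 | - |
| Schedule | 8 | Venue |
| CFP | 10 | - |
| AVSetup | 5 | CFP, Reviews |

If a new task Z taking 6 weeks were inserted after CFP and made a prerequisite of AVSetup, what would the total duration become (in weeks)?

Originally the project takes 16 weeks.
With Z inserted, AVSetup now waits for max(CFP, Reviews, Z).
New critical path: CFP→Z→AVSetup = 10+6+5 = 21 ⇒ 21 weeks.

21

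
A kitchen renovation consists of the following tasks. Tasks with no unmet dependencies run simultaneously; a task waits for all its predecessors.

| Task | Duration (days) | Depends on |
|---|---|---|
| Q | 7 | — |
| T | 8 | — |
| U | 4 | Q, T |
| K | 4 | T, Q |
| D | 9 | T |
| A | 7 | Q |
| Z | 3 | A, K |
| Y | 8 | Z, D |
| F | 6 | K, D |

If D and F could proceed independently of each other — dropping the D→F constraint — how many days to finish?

With the dependency in place, Q→A→Z→Y = 7+7+3+8 = 25 sets the finish at 25 days.
Without D→F, F's earliest start moves from 17 to 12.
New critical path: Q→A→Z→Y = 7+7+3+8 = 25 ⇒ 25 days.

25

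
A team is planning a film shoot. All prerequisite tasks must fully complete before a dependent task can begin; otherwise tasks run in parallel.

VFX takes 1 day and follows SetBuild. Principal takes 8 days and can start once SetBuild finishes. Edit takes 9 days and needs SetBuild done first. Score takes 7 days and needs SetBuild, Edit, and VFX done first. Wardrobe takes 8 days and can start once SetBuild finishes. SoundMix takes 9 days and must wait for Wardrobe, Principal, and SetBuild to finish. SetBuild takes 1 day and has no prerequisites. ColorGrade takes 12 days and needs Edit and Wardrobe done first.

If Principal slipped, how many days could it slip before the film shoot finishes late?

SetBuild→Edit→ColorGrade = 1+9+12 = 22 sets the makespan at 22 days.
Principal finishes as early as 9 and must finish by 13.
Float = 22 − 18 = 4.

4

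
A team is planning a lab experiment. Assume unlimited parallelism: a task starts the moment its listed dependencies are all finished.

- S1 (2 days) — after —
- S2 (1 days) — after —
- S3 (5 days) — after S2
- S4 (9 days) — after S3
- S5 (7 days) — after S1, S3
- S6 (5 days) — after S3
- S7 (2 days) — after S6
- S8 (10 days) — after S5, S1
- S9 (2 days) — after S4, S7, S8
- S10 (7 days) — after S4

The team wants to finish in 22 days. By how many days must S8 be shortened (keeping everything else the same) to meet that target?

3

Current finish: 25 days; target: 22.
S8 is on every critical path, so each day cut from S8 cuts the finish by one (this holds down to a finish of 22).
Need 25 − 22 = 3 days off S8 → S8 becomes 7 days, finish becomes 22.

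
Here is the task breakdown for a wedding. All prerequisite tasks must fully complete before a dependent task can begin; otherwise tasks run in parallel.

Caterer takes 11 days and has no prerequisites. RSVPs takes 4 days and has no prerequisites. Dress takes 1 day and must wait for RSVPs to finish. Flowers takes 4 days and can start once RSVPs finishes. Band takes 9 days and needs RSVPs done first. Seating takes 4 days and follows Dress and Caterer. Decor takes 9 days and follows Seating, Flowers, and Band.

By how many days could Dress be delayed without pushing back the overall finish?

6

The longest chain is Caterer→Seating→Decor = 11+4+9 = 24; overall finish 24 days.
Longest path through Dress: 18 days (earliest finish 5, latest finish 11).
Float = 24 − 18 = 6.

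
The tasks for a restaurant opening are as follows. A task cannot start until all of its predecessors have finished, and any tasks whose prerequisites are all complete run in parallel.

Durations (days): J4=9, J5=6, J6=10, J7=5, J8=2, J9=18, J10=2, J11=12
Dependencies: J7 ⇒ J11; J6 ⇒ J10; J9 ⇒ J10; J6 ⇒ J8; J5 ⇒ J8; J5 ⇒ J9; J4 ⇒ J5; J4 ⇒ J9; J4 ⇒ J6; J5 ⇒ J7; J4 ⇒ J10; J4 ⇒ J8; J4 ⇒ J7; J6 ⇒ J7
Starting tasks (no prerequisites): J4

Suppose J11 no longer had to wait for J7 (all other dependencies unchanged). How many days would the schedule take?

With the dependency in place, J4→J6→J7→J11 = 9+10+5+12 = 36 sets the finish at 36 days.
Without J7→J11, J11's earliest start moves from 24 to 0.
New critical path: J4→J5→J9→J10 = 9+6+18+2 = 35 ⇒ 35 days.

35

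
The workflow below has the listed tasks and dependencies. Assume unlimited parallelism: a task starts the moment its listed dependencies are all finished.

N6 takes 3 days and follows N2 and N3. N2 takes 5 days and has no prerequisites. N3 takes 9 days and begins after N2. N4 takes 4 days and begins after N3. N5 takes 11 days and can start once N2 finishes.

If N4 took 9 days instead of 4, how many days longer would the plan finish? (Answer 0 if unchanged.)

5

Actual critical path: N2→N3→N4 = 5+9+4 = 18 ⇒ 18 days.
N4 is on the critical path; changing it to 9 makes that path 23 days.
The critical path is still N2→N3→N4; finish is now 23 days.
Change in finish: 23 − 18 = +5 days.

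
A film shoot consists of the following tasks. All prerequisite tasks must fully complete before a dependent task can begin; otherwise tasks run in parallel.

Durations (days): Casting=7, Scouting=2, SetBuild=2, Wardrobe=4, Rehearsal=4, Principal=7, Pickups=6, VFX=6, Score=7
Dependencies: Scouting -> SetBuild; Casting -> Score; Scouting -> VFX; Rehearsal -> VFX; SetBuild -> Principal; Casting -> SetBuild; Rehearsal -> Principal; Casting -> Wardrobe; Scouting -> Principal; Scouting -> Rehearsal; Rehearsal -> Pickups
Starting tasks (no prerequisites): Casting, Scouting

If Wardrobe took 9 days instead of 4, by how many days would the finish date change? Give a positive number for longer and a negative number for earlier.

Critical path before the change: Casting→SetBuild→Principal = 7+2+7 = 16 giving 16 days.
Wardrobe has 5 days of float (longest path through it is 11).
That remains the longest chain; total 16 days.
Change in finish: 16 − 16 = +0 days.

0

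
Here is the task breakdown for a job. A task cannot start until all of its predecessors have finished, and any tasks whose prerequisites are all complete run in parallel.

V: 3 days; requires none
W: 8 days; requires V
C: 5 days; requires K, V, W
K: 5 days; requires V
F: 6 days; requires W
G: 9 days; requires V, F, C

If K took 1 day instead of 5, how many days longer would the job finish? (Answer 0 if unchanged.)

The binding path is V→W→F→G = 3+8+6+9 = 26; finish at 26 days.
K has 4 days of float (longest path through it is 22).
The critical path is still V→W→F→G; finish is now 26 days.
Change in finish: 26 − 26 = +0 days.

0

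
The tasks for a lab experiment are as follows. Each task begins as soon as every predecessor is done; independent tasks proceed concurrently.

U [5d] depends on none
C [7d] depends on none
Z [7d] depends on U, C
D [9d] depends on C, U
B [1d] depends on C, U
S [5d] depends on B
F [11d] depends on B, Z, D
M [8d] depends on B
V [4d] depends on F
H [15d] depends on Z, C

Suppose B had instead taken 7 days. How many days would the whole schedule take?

31

Baseline: C→D→F→V = 7+9+11+4 = 31 → 31 days.
The longest path through B is only 23 days, so B has float 8.
The critical path is still C→D→F→V; finish is now 31 days.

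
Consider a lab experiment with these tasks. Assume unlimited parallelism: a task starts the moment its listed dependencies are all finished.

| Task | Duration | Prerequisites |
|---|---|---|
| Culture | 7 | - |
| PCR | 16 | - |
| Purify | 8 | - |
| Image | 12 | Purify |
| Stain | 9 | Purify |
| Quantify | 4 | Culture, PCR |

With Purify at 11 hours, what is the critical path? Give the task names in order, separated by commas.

Baseline: Purify→Image = 8+12 = 20 → 20 hours.
Purify is on the critical path; changing it to 11 makes that path 23 hours.
The critical path is still Purify→Image; finish is now 23 hours.

Purify, Image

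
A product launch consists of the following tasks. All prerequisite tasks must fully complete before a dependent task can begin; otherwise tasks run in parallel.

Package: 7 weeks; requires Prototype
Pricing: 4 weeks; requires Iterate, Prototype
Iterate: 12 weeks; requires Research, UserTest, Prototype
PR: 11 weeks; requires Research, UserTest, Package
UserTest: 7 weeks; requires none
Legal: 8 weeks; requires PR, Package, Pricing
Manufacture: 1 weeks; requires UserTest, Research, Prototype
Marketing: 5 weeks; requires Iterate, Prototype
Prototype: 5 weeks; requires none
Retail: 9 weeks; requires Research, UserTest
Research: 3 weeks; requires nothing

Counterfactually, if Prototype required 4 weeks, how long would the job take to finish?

The binding path is Prototype→Package→PR→Legal = 5+7+11+8 = 31; finish at 31 weeks.
Prototype lies on that path, so at 4 weeks the path becomes 30 weeks.
The binding chain switches to UserTest→Iterate→Pricing→Legal = 7+12+4+8 = 31; finish 31 weeks.

31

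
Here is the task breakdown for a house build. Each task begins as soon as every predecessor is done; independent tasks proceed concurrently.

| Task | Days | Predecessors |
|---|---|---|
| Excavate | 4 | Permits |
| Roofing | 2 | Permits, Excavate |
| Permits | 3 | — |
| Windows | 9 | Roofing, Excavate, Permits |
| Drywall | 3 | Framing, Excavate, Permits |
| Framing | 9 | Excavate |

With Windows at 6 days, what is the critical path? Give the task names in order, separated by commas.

As given, the longest chain is Permits→Excavate→Framing→Drywall = 3+4+9+3 = 19, so the finish is 19 days.
The longest path through Windows is only 18 days, so Windows has float 1.
No other chain overtakes it, so the finish is 19 days.

Permits, Excavate, Framing, Drywall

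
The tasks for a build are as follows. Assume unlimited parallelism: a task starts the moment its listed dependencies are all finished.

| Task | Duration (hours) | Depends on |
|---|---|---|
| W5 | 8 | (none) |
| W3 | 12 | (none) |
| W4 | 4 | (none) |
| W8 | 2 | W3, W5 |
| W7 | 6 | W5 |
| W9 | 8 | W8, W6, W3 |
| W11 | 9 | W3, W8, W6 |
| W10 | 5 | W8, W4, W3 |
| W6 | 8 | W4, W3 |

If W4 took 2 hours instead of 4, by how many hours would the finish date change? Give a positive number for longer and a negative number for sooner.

0

As given, the longest chain is W3→W6→W11 = 12+8+9 = 29, so the finish is 29 hours.
W4 has 8 hours of float (longest path through it is 21).
The critical path is still W3→W6→W11; finish is now 29 hours.
Change in finish: 29 − 29 = +0 hours.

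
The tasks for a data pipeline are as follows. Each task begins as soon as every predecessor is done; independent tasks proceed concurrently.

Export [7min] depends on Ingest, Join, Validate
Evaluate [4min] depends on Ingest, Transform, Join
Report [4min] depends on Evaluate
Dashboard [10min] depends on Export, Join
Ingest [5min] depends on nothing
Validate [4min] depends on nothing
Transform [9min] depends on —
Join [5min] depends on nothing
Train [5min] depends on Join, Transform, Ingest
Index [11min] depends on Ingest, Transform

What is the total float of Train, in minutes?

8

Ingest→Export→Dashboard = 5+7+10 = 22 sets the makespan at 22 minutes.
The longest chain containing Train totals 14 minutes.
Float = 22 − 14 = 8.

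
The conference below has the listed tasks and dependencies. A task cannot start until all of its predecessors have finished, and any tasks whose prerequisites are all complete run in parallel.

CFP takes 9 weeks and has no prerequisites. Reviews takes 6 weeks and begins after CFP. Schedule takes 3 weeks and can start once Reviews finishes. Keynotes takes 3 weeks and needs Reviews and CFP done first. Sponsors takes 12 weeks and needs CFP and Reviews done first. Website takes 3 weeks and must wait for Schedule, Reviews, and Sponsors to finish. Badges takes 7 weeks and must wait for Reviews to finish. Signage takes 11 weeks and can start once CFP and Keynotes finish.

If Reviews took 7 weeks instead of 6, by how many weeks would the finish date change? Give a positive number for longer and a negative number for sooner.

1

As given, the longest chain is CFP→Reviews→Sponsors→Website = 9+6+12+3 = 30, so the finish is 30 weeks.
Reviews lies on that path, so at 7 weeks the path becomes 31 weeks.
That remains the longest chain; total 31 weeks.
Change in finish: 31 − 30 = +1 weeks.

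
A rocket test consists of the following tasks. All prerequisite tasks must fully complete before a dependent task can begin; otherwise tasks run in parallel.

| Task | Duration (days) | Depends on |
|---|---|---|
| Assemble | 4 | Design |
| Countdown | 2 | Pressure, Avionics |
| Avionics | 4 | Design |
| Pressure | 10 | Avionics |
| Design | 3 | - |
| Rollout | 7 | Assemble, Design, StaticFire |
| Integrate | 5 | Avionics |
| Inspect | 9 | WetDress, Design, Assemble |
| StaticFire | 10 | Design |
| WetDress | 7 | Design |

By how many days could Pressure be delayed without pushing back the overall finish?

1

Design→StaticFire→Rollout = 3+10+7 = 20 sets the makespan at 20 days.
Pressure finishes as early as 17 and must finish by 18.
Slack of Pressure = 8 − 7 = 1 day.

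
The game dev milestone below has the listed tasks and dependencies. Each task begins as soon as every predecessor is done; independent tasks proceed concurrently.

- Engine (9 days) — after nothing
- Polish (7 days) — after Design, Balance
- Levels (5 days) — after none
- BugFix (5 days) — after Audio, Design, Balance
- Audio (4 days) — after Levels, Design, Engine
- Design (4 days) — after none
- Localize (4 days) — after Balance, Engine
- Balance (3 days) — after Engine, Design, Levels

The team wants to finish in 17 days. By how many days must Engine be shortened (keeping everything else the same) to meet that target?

Current finish: 19 days; target: 17.
Engine is on every critical path, so each day cut from Engine cuts the finish by one (this holds down to a finish of 15).
Need 19 − 17 = 2 days off Engine → Engine becomes 7 days, finish becomes 17.

2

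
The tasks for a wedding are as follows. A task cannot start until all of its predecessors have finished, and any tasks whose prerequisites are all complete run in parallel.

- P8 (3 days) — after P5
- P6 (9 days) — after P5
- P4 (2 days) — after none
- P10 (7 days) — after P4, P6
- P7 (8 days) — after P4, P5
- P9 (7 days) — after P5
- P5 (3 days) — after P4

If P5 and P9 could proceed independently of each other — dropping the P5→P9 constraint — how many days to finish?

With the dependency in place, P4→P5→P6→P10 = 2+3+9+7 = 21 sets the finish at 21 days.
Without P5→P9, P9's earliest start moves from 5 to 0.
New critical path: P4→P5→P6→P10 = 2+3+9+7 = 21 ⇒ 21 days.

21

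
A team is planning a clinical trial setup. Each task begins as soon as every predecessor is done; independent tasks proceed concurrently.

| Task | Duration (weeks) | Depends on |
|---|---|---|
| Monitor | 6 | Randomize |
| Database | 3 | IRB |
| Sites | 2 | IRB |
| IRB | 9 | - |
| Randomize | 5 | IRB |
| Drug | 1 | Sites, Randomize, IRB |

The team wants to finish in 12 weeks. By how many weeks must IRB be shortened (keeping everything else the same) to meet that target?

8

Current finish: 20 weeks; target: 12.
IRB is on every critical path, so each week cut from IRB cuts the finish by one (this holds down to a finish of 12).
Need 20 − 12 = 8 weeks off IRB → IRB becomes 1 week, finish becomes 12.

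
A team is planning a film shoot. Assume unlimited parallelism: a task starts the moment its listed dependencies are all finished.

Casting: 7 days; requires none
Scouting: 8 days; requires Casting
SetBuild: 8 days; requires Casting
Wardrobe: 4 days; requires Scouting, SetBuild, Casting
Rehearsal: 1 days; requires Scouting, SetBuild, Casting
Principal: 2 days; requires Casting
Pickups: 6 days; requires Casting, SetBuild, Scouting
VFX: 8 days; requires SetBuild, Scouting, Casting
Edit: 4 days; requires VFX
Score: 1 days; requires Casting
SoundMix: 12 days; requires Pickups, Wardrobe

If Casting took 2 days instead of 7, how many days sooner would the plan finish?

5

As given, the longest chain is Casting→Scouting→Pickups→SoundMix = 7+8+6+12 = 33, so the finish is 33 days.
Since Casting is critical, the -5 change carries straight to that chain (now 28 days).
No other chain overtakes it, so the finish is 28 days.
Change in finish: 28 − 33 = -5 days.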